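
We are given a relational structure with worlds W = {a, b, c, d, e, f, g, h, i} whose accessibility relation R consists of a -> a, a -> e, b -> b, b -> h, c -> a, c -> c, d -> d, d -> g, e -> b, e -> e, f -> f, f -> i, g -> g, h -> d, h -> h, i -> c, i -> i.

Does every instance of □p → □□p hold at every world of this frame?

No

The schema 4 characterises exactly the transitive frames.
Transitive: no — a R e and e R b, but not a R b.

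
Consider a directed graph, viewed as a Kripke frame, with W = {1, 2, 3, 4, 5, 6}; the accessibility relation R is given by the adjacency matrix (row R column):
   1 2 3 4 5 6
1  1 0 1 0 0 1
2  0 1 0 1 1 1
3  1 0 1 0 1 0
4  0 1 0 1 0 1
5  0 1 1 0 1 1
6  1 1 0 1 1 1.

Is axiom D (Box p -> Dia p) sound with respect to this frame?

Axiom D corresponds to the accessibility relation being serial.
Serial: yes — every world has a successor (e.g. 1 R 1).

Yes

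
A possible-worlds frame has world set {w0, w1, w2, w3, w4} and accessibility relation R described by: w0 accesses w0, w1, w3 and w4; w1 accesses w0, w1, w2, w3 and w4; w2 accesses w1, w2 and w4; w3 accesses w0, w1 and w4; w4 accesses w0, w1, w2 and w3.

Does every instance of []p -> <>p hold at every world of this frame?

Axiom D corresponds to the accessibility relation being serial.
Serial: yes — every world has a successor (e.g. w0 R w0).

Yes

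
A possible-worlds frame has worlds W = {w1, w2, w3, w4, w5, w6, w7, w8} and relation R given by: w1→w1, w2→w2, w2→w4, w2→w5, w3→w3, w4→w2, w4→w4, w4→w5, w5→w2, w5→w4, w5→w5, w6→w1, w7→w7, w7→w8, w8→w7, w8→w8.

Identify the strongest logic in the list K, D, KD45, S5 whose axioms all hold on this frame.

KD45

Serial (axiom D): yes — every world has a successor (e.g. w1 R w1).
Euclidean (axiom 5): yes — any two successors of a common world are R-related.
Transitive (axiom 4): yes — every two-step R-path is closed by a direct edge.
Reflexive (axiom T): no — w6 is not related to itself.
So F validates K, D, KD45; S5 would additionally require R to be reflexive. The strongest is KD45.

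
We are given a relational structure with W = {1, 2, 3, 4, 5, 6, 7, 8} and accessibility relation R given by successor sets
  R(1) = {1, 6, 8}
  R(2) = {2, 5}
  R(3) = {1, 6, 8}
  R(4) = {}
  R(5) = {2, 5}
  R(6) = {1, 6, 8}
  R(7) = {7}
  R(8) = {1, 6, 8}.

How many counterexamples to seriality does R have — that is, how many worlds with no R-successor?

Enumerating: 4.

1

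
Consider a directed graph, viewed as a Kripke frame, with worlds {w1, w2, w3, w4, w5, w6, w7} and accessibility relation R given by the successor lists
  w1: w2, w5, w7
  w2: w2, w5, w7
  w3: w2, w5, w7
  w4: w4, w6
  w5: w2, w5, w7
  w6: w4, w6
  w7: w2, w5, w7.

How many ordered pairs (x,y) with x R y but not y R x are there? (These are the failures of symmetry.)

6

Enumerating: (w1,w2), (w1,w5), (w1,w7), (w3,w2), (w3,w5), (w3,w7).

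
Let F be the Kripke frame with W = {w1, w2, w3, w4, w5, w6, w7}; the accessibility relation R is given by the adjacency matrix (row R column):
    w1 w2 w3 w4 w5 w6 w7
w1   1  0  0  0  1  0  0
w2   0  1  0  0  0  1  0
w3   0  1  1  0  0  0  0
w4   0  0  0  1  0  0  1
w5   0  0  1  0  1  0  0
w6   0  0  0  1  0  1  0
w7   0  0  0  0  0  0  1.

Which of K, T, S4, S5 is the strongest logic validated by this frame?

T

Reflexive (axiom T): yes — every world is R-related to itself.
Transitive (axiom 4): no — w1 R w5 and w5 R w3, but not w1 R w3.
Euclidean (axiom 5): no — w1 R w5 and w1 R w1, but not w5 R w1.
So F validates K, T; S4 would additionally require R to be transitive. The strongest is T.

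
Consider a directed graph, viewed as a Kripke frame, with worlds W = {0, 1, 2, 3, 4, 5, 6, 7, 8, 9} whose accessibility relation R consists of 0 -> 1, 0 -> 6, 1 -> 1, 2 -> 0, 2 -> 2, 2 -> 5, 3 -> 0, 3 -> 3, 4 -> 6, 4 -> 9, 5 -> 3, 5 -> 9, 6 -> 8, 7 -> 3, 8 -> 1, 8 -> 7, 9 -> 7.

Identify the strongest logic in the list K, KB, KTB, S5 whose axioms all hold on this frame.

K

Symmetric (axiom B): no — 0 R 1 but not 1 R 0.
Reflexive (axiom T): no — 0 is not related to itself.
Euclidean (axiom 5): no — 0 R 1 and 0 R 6, but not 1 R 6.
So F validates K; KB would additionally require R to be symmetric. The strongest is K.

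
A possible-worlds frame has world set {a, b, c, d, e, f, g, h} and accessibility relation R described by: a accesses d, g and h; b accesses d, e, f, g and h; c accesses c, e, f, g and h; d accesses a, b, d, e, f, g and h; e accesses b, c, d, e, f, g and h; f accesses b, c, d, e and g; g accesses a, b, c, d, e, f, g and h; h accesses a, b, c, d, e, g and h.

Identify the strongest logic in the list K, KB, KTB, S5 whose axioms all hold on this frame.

KB

Symmetric (axiom B): yes — every pair in R has its reverse in R.
Reflexive (axiom T): no — a is not related to itself.
Euclidean (axiom 5): no — b R f and b R h, but not f R h.
So F validates K, KB; KTB would additionally require R to be reflexive. The strongest is KB.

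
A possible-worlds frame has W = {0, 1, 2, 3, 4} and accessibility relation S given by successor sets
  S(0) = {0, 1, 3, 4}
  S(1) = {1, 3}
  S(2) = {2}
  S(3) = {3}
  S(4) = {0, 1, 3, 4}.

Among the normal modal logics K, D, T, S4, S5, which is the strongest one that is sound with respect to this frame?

S4

Serial (axiom D): yes — every world has a successor (e.g. 0 S 0).
Reflexive (axiom T): yes — every world is S-related to itself.
Transitive (axiom 4): yes — every two-step S-path is closed by a direct edge.
Euclidean (axiom 5): no — 0 S 1 and 0 S 4, but not 1 S 4.
So F validates K, D, T, S4; S5 would additionally require S to be Euclidean. The strongest is S4.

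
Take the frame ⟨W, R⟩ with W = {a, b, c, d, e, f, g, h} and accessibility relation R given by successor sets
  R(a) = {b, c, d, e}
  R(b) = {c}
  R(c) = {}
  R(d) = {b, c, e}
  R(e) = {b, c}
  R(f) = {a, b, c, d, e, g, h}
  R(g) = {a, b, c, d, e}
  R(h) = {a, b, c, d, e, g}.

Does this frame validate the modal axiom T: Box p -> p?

No

By correspondence theory, T is valid on a frame iff R is reflexive.
Reflexive: no — a is not related to itself.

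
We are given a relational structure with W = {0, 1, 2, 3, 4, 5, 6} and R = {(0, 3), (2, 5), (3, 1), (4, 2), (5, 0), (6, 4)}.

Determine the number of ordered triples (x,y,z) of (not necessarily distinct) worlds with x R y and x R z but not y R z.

Enumerating: (0,3,3), (2,5,5), (3,1,1), (4,2,2), (5,0,0), (6,4,4).

6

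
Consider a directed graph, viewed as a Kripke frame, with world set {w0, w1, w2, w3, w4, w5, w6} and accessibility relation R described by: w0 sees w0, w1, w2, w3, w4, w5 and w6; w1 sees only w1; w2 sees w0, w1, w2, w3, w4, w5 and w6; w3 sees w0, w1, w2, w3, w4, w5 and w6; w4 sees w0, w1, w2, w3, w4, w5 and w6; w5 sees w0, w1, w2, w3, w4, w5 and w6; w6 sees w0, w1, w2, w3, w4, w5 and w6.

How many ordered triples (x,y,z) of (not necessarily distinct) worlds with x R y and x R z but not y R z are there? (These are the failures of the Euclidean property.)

Enumerating: (w0,w1,w0), (w0,w1,w2), (w0,w1,w3), (w0,w1,w4), (w0,w1,w5), (w0,w1,w6), (w2,w1,w0), (w2,w1,w2), (w2,w1,w3), (w2,w1,w4), (w2,w1,w5), (w2,w1,w6), … and 24 more.
Total: 36.

36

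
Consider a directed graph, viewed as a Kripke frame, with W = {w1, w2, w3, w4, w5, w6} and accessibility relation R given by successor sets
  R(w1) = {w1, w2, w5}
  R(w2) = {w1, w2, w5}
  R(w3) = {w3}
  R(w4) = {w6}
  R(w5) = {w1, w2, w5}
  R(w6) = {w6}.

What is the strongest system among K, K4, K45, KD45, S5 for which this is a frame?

KD45

Transitive (axiom 4): yes — every two-step R-path is closed by a direct edge.
Euclidean (axiom 5): yes — any two successors of a common world are R-related.
Serial (axiom D): yes — every world has a successor (e.g. w1 R w1).
Reflexive (axiom T): no — w4 is not related to itself.
So F validates K, K4, K45, KD45; S5 would additionally require R to be reflexive. The strongest is KD45.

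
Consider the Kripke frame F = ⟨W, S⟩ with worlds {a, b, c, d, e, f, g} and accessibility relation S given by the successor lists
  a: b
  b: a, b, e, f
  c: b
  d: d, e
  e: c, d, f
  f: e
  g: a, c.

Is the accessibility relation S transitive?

No

Transitive: no — a S b and b S e, but not a S e.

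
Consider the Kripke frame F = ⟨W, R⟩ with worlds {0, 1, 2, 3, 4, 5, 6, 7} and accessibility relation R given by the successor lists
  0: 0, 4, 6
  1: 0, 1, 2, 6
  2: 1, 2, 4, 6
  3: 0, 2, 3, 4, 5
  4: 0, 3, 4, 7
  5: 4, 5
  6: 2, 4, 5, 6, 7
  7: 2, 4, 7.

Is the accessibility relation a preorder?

Reflexive: yes — every world is R-related to itself.
Transitive: no — 0 R 4 and 4 R 3, but not 0 R 3.
So R is not a preorder.

No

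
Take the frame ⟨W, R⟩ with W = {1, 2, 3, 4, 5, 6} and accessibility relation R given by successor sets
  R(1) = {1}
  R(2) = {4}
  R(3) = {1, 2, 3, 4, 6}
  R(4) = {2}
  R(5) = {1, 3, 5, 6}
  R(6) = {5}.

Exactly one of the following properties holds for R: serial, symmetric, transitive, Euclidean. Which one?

Serial: yes — every world has a successor (e.g. 1 R 1).
Symmetric: no — 3 R 1 but not 1 R 3.
Transitive: no — 3 R 6 and 6 R 5, but not 3 R 5.
Euclidean: no — 3 R 1 and 3 R 2, but not 1 R 2.
Only serial holds.

serial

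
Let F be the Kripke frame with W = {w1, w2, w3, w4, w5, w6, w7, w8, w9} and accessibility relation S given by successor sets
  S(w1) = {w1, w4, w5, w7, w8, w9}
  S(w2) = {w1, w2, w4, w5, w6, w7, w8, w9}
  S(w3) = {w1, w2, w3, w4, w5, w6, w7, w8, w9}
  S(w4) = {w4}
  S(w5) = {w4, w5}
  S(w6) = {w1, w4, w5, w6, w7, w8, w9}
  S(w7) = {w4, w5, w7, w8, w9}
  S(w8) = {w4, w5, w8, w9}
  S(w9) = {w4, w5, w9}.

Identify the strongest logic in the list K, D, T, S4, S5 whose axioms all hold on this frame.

Serial (axiom D): yes — every world has a successor (e.g. w1 S w1).
Reflexive (axiom T): yes — every world is S-related to itself.
Transitive (axiom 4): yes — every two-step S-path is closed by a direct edge.
Euclidean (axiom 5): no — w1 S w4 and w1 S w5, but not w4 S w5.
So F validates K, D, T, S4; S5 would additionally require S to be Euclidean. The strongest is S4.

S4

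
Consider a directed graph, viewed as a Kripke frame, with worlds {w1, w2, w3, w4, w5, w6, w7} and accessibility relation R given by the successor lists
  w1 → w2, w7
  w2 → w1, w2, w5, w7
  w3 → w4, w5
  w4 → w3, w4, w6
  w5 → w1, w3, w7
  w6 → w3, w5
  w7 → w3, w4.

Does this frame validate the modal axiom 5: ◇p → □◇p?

No

The schema 5 characterises exactly the Euclidean frames.
Euclidean: no — w1 R w7 and w1 R w2, but not w7 R w2.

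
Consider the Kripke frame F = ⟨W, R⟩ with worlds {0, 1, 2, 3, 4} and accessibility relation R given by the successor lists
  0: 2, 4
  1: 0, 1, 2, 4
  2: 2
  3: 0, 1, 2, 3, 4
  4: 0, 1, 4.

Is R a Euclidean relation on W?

Euclidean: no — 0 R 2 and 0 R 4, but not 2 R 4.

No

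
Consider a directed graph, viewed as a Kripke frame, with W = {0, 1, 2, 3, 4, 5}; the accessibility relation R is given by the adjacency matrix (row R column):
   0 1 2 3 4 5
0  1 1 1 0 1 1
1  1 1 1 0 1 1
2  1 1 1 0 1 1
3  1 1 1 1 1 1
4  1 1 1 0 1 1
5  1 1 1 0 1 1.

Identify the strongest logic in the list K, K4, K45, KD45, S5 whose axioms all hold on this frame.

Transitive (axiom 4): yes — every two-step R-path is closed by a direct edge.
Euclidean (axiom 5): no — 3 R 0 and 3 R 3, but not 0 R 3.
Serial (axiom D): yes — every world has a successor (e.g. 0 R 0).
Reflexive (axiom T): yes — every world is R-related to itself.
So F validates K, K4; K45 would additionally require R to be Euclidean. The strongest is K4.

K4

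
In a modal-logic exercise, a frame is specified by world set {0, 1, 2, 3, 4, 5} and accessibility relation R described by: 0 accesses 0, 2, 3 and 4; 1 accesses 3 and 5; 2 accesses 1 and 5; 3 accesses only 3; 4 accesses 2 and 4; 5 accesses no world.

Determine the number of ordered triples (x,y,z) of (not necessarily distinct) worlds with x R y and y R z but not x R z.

Enumerating: (0,2,1), (0,2,5), (2,1,3), (4,2,1), (4,2,5).

5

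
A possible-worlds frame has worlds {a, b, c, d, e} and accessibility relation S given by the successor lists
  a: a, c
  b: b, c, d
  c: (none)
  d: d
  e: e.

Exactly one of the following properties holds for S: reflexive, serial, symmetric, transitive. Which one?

transitive

Reflexive: no — c is not related to itself.
Serial: no — c has no S-successor.
Symmetric: no — a S c but not c S a.
Transitive: yes — every two-step S-path is closed by a direct edge.
Only transitive holds.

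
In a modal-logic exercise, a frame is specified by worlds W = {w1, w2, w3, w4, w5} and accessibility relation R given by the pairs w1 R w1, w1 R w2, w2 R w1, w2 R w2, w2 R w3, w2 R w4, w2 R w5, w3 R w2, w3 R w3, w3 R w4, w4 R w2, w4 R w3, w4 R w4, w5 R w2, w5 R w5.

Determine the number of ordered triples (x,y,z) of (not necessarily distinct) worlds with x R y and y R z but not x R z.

10

Enumerating: (w1,w2,w3), (w1,w2,w4), (w1,w2,w5), (w3,w2,w1), (w3,w2,w5), (w4,w2,w1), (w4,w2,w5), (w5,w2,w1), (w5,w2,w3), (w5,w2,w4).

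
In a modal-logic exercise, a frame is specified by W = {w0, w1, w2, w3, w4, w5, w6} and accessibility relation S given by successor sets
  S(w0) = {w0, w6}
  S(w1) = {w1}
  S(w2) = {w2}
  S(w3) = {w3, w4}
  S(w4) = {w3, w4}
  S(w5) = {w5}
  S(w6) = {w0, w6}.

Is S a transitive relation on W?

Transitive: yes — every two-step S-path is closed by a direct edge.

Yes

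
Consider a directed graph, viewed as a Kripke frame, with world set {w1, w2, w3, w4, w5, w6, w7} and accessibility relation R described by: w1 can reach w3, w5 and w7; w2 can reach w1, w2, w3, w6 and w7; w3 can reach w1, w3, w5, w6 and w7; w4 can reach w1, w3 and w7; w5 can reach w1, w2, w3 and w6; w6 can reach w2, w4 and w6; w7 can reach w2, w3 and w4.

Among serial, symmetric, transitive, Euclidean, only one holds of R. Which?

Serial: yes — every world has a successor (e.g. w1 R w3).
Symmetric: no — w1 R w7 but not w7 R w1.
Transitive: no — w1 R w3 and w3 R w6, but not w1 R w6.
Euclidean: no — w1 R w5 and w1 R w7, but not w5 R w7.
Only serial holds.

serial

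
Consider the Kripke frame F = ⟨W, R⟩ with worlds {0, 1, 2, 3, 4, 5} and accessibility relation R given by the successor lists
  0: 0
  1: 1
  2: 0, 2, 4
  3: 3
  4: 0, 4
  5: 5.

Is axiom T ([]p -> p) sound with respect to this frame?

Yes

The schema T characterises exactly the reflexive frames.
Reflexive: yes — every world is R-related to itself.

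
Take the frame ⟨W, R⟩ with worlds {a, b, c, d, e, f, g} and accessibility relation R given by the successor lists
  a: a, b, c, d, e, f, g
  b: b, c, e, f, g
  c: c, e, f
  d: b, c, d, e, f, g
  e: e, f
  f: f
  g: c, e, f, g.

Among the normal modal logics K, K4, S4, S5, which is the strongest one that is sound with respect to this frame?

S4

Transitive (axiom 4): yes — every two-step R-path is closed by a direct edge.
Reflexive (axiom T): yes — every world is R-related to itself.
Euclidean (axiom 5): no — a R b and a R d, but not b R d.
So F validates K, K4, S4; S5 would additionally require R to be Euclidean. The strongest is S4.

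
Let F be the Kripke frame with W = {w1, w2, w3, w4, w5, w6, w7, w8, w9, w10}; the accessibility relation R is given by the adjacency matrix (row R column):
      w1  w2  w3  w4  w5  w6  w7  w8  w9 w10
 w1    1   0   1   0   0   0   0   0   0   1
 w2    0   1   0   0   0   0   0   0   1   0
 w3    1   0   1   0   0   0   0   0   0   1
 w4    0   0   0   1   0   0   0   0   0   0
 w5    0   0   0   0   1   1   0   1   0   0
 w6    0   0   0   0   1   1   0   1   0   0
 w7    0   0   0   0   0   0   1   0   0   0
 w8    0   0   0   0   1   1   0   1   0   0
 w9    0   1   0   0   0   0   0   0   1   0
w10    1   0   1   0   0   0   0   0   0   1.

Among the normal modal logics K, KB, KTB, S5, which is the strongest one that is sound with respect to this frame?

Symmetric (axiom B): yes — every pair in R has its reverse in R.
Reflexive (axiom T): yes — every world is R-related to itself.
Euclidean (axiom 5): yes — any two successors of a common world are R-related.
So F validates K, KB, KTB, S5. The strongest is S5.

S5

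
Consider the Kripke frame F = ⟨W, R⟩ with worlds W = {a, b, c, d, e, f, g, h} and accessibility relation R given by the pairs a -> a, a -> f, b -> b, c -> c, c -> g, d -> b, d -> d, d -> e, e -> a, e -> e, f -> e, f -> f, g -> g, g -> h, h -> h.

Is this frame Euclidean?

Euclidean: no — d R b and d R e, but not b R e.

No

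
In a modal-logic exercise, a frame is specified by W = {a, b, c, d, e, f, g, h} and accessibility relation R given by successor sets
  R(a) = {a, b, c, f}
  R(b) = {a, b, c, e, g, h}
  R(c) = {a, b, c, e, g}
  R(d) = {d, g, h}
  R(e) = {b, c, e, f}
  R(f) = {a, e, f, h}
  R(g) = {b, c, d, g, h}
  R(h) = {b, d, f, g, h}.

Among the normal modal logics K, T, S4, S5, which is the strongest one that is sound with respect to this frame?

Reflexive (axiom T): yes — every world is R-related to itself.
Transitive (axiom 4): no — a R b and b R e, but not a R e.
Euclidean (axiom 5): no — a R b and a R f, but not b R f.
So F validates K, T; S4 would additionally require R to be transitive. The strongest is T.

T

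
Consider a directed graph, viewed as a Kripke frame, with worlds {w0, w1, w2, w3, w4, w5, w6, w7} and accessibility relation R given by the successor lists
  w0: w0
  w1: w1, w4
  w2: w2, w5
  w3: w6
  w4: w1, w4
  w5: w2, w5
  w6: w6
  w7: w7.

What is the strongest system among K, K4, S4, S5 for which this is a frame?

Transitive (axiom 4): yes — every two-step R-path is closed by a direct edge.
Reflexive (axiom T): no — w3 is not related to itself.
Euclidean (axiom 5): yes — any two successors of a common world are R-related.
So F validates K, K4; S4 would additionally require R to be reflexive. The strongest is K4.

K4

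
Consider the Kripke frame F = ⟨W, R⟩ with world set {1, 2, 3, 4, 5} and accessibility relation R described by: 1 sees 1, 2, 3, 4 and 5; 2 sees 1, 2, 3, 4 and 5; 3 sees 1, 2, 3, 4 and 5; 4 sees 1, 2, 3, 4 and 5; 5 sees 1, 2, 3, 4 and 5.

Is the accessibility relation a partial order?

No

Reflexive: yes — every world is R-related to itself.
Transitive: yes — every two-step R-path is closed by a direct edge.
Antisymmetric: no — 1 R 2 and 2 R 1 with 1 ≠ 2.
So R is not a partial order.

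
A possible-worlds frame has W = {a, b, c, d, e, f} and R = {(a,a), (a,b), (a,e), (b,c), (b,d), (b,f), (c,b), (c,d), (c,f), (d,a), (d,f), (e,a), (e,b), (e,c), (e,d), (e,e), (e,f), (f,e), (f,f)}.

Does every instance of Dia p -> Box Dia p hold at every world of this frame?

By correspondence theory, 5 is valid on a frame iff R is Euclidean.
Euclidean: no — a R b and a R e, but not b R e.

No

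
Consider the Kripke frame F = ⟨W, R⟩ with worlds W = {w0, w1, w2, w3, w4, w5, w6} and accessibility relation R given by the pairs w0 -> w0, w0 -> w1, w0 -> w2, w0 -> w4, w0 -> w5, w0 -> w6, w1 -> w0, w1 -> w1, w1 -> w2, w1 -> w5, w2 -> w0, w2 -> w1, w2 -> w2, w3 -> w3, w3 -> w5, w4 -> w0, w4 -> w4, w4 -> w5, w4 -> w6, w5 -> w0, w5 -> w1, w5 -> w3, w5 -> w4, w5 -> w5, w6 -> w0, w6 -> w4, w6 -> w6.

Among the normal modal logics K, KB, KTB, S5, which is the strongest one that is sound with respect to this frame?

KTB

Symmetric (axiom B): yes — every pair in R has its reverse in R.
Reflexive (axiom T): yes — every world is R-related to itself.
Euclidean (axiom 5): no — w0 R w1 and w0 R w4, but not w1 R w4.
So F validates K, KB, KTB; S5 would additionally require R to be Euclidean. The strongest is KTB.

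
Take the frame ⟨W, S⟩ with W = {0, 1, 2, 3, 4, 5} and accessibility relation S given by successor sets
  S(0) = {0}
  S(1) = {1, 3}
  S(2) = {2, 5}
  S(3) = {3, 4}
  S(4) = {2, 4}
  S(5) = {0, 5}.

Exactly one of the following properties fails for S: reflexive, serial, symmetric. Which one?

symmetric

Reflexive: yes — every world is S-related to itself.
Serial: yes — every world has a successor (e.g. 0 S 0).
Symmetric: no — 1 S 3 but not 3 S 1.
Only symmetric fails.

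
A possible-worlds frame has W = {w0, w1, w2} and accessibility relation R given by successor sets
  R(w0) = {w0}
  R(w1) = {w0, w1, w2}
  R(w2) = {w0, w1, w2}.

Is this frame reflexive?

Yes

Reflexive: yes — every world is R-related to itself.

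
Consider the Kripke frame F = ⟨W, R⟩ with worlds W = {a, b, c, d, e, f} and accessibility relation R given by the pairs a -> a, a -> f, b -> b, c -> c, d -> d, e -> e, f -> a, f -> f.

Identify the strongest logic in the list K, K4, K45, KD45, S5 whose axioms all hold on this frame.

S5

Transitive (axiom 4): yes — every two-step R-path is closed by a direct edge.
Euclidean (axiom 5): yes — any two successors of a common world are R-related.
Serial (axiom D): yes — every world has a successor (e.g. a R a).
Reflexive (axiom T): yes — every world is R-related to itself.
So F validates K, K4, K45, KD45, S5. The strongest is S5.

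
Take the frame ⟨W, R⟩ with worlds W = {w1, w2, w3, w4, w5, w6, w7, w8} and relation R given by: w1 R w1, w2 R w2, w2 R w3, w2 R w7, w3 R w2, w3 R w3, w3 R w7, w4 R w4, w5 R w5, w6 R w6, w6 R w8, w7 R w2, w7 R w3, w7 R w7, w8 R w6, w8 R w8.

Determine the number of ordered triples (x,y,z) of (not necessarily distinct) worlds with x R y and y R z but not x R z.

R is transitive; there are no such tuples.

0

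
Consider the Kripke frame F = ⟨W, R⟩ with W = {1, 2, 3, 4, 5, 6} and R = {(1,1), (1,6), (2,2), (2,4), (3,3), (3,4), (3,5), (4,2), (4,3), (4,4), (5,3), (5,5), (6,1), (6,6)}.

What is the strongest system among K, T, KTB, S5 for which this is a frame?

KTB

Reflexive (axiom T): yes — every world is R-related to itself.
Symmetric (axiom B): yes — every pair in R has its reverse in R.
Euclidean (axiom 5): no — 3 R 4 and 3 R 5, but not 4 R 5.
So F validates K, T, KTB; S5 would additionally require R to be Euclidean. The strongest is KTB.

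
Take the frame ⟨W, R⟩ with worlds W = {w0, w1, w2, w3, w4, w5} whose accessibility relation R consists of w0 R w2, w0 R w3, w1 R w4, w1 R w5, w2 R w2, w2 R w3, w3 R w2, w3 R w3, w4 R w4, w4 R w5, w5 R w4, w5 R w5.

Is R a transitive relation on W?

Transitive: yes — every two-step R-path is closed by a direct edge.

Yes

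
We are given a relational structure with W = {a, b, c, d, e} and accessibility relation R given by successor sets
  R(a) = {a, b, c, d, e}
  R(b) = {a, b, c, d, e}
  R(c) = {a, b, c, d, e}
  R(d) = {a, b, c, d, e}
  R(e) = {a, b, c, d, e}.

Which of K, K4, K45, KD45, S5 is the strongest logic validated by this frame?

S5

Transitive (axiom 4): yes — every two-step R-path is closed by a direct edge.
Euclidean (axiom 5): yes — any two successors of a common world are R-related.
Serial (axiom D): yes — every world has a successor (e.g. a R a).
Reflexive (axiom T): yes — every world is R-related to itself.
So F validates K, K4, K45, KD45, S5. The strongest is S5.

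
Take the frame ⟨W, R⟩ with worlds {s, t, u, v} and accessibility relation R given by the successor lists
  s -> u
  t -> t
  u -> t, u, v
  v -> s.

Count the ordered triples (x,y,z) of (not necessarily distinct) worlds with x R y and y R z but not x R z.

4

Enumerating: (s,u,t), (s,u,v), (u,v,s), (v,s,u).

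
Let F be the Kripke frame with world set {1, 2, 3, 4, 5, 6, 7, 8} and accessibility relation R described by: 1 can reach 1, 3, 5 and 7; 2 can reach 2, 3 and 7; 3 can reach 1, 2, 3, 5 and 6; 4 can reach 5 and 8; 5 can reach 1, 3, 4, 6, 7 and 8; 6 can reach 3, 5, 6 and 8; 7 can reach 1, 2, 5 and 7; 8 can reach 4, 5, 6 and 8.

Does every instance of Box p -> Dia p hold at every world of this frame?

Axiom D corresponds to the accessibility relation being serial.
Serial: yes — every world has a successor (e.g. 1 R 1).

Yes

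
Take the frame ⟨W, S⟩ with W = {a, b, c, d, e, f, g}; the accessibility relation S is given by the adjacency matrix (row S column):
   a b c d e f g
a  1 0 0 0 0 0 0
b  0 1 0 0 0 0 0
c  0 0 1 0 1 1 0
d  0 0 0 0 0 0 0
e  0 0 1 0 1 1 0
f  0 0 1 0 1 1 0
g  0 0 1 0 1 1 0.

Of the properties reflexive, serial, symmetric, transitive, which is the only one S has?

Reflexive: no — d is not related to itself.
Serial: no — d has no S-successor.
Symmetric: no — g S c but not c S g.
Transitive: yes — every two-step S-path is closed by a direct edge.
Only transitive holds.

transitive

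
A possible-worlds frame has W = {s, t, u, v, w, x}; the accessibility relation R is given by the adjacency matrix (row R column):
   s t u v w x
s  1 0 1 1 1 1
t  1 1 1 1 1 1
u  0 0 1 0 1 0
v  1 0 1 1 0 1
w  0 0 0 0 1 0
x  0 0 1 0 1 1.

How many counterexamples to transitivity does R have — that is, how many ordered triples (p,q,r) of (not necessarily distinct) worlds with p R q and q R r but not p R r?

Enumerating: (v,s,w), (v,u,w), (v,x,w).

3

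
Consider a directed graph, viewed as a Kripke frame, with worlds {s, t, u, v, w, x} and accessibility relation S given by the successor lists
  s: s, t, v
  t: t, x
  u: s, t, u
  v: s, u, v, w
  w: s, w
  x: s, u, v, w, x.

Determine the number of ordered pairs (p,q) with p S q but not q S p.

11

Enumerating: (s,t), (t,x), (u,s), (u,t), (v,u), (v,w), (w,s), (x,s), (x,u), (x,v), (x,w).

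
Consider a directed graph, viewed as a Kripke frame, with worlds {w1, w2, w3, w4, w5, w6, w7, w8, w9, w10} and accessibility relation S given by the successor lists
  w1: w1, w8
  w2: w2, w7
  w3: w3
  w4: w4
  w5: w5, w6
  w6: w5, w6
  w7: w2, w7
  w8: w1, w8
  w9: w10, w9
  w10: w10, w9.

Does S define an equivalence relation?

Reflexive: yes — every world is S-related to itself.
Symmetric: yes — every pair in S has its reverse in S.
Transitive: yes — every two-step S-path is closed by a direct edge.
So S is an equivalence relation.

Yes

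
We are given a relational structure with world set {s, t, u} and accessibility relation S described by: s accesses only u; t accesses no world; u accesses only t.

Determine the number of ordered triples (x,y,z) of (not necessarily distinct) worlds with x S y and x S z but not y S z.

2

Enumerating: (s,u,u), (u,t,t).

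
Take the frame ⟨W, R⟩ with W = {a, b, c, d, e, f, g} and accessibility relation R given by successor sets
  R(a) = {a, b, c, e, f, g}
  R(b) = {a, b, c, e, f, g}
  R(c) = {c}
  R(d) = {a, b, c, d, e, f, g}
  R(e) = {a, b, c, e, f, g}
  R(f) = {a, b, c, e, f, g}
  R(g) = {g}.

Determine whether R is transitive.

Yes

Transitive: yes — every two-step R-path is closed by a direct edge.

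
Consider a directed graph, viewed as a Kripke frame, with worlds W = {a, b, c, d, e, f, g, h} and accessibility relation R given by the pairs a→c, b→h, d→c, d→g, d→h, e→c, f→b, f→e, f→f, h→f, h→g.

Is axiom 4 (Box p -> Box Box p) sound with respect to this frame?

No

The schema 4 characterises exactly the transitive frames.
Transitive: no — b R h and h R f, but not b R f.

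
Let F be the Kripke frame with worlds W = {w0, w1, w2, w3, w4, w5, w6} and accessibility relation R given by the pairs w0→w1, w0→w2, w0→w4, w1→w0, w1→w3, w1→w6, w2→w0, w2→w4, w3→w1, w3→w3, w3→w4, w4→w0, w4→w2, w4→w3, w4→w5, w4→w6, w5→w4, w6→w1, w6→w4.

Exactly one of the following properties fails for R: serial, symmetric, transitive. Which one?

transitive

Serial: yes — every world has a successor (e.g. w0 R w1).
Symmetric: yes — every pair in R has its reverse in R.
Transitive: no — w0 R w1 and w1 R w3, but not w0 R w3.
Only transitive fails.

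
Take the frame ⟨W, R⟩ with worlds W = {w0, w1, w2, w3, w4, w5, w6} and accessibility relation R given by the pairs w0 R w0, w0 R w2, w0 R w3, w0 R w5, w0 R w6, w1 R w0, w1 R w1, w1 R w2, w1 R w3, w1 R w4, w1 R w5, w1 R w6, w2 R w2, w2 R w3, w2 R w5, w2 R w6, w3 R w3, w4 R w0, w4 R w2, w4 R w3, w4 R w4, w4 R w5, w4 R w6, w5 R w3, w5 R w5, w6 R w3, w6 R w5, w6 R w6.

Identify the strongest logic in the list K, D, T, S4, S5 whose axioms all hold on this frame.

S4

Serial (axiom D): yes — every world has a successor (e.g. w0 R w0).
Reflexive (axiom T): yes — every world is R-related to itself.
Transitive (axiom 4): yes — every two-step R-path is closed by a direct edge.
Euclidean (axiom 5): no — w0 R w3 and w0 R w2, but not w3 R w2.
So F validates K, D, T, S4; S5 would additionally require R to be Euclidean. The strongest is S4.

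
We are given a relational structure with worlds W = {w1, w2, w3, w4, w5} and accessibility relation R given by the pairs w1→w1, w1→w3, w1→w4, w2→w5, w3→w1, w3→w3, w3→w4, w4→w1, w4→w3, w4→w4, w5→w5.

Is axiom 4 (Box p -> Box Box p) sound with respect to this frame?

The schema 4 characterises exactly the transitive frames.
Transitive: yes — every two-step R-path is closed by a direct edge.

Yes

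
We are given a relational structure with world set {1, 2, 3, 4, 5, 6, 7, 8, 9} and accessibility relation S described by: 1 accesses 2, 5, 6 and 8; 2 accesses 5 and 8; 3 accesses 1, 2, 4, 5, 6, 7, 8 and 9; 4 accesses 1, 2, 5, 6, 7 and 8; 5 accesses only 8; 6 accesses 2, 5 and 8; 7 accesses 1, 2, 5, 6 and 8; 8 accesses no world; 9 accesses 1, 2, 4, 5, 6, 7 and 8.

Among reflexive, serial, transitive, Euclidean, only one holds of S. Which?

Reflexive: no — 1 is not related to itself.
Serial: no — 8 has no S-successor.
Transitive: yes — every two-step S-path is closed by a direct edge.
Euclidean: no — 1 S 2 and 1 S 6, but not 2 S 6.
Only transitive holds.

transitive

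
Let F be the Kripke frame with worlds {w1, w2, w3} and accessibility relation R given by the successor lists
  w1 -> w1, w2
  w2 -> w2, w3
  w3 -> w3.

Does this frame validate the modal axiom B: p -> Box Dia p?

No

Axiom B corresponds to the accessibility relation being symmetric.
Symmetric: no — w1 R w2 but not w2 R w1.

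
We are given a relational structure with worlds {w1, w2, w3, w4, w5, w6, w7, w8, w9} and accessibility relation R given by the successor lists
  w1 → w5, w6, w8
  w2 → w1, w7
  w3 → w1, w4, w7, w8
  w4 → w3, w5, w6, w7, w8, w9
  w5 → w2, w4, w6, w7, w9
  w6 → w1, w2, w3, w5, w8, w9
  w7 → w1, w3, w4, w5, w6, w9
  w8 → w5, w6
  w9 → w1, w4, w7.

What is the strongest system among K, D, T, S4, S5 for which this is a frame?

Serial (axiom D): yes — every world has a successor (e.g. w1 R w5).
Reflexive (axiom T): no — w1 is not related to itself.
Transitive (axiom 4): no — w1 R w5 and w5 R w2, but not w1 R w2.
Euclidean (axiom 5): no — w1 R w5 and w1 R w8, but not w5 R w8.
So F validates K, D; T would additionally require R to be reflexive. The strongest is D.

D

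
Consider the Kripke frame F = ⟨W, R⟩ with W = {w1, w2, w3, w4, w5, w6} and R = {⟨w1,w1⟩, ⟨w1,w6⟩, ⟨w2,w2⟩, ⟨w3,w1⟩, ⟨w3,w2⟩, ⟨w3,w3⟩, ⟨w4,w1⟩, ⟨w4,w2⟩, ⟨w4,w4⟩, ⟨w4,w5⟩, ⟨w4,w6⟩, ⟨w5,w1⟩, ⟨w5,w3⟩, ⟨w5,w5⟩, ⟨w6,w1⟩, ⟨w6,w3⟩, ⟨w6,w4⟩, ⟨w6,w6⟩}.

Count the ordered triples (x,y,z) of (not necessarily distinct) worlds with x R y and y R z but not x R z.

10

Enumerating: (w1,w6,w3), (w1,w6,w4), (w3,w1,w6), (w4,w5,w3), (w4,w6,w3), (w5,w1,w6), (w5,w3,w2), (w6,w3,w2), (w6,w4,w2), (w6,w4,w5).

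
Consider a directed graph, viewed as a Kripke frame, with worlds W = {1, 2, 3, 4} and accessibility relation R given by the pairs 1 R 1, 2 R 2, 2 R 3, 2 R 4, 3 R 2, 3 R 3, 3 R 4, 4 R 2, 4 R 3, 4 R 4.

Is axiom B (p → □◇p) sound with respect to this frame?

Yes

The schema B characterises exactly the symmetric frames.
Symmetric: yes — every pair in R has its reverse in R.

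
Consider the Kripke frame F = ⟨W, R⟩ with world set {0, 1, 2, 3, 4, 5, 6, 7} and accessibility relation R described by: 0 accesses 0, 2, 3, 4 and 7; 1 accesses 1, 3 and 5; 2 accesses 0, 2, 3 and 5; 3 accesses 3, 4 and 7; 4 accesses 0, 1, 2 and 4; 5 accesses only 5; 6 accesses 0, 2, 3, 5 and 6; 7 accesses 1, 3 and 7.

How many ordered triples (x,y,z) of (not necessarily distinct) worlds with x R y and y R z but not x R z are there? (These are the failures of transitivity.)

Enumerating: (0,2,5), (0,4,1), (0,7,1), (1,3,4), (1,3,7), (2,0,4), (2,0,7), (2,3,4), (2,3,7), (3,4,0), (3,4,1), (3,4,2), … and 13 more.
Total: 25.

25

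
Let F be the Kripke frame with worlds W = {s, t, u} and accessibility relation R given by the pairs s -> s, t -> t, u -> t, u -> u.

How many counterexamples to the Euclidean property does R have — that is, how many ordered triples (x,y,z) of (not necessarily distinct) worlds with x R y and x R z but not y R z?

1

Enumerating: (u,t,u).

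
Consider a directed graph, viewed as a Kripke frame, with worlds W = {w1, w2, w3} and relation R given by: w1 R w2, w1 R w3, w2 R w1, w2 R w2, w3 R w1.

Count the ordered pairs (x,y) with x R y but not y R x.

0

R is symmetric; there are no such tuples.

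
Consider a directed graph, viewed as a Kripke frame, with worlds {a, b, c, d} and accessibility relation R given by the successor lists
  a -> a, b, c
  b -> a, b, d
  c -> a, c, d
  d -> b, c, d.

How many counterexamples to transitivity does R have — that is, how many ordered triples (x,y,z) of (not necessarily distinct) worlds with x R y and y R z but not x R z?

8

Enumerating: (a,b,d), (a,c,d), (b,a,c), (b,d,c), (c,a,b), (c,d,b), (d,b,a), (d,c,a).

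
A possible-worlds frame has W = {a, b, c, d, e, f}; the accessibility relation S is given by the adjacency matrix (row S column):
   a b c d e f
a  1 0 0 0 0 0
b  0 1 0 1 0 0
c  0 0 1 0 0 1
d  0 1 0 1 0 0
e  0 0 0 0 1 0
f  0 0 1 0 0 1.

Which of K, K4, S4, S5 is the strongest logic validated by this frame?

Transitive (axiom 4): yes — every two-step S-path is closed by a direct edge.
Reflexive (axiom T): yes — every world is S-related to itself.
Euclidean (axiom 5): yes — any two successors of a common world are S-related.
So F validates K, K4, S4, S5. The strongest is S5.

S5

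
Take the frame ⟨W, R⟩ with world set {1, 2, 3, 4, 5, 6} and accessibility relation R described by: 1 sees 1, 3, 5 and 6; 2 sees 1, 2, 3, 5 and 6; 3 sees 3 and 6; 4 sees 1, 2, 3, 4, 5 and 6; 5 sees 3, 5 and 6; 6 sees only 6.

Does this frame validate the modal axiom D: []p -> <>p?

Yes

Axiom D corresponds to the accessibility relation being serial.
Serial: yes — every world has a successor (e.g. 1 R 1).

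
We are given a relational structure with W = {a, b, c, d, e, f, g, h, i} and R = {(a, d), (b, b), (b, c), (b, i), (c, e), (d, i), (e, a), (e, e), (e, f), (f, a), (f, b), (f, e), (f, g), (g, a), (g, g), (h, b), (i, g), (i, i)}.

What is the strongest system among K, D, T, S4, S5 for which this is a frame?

Serial (axiom D): yes — every world has a successor (e.g. a R d).
Reflexive (axiom T): no — a is not related to itself.
Transitive (axiom 4): no — a R d and d R i, but not a R i.
Euclidean (axiom 5): no — b R c and b R i, but not c R i.
So F validates K, D; T would additionally require R to be reflexive. The strongest is D.

D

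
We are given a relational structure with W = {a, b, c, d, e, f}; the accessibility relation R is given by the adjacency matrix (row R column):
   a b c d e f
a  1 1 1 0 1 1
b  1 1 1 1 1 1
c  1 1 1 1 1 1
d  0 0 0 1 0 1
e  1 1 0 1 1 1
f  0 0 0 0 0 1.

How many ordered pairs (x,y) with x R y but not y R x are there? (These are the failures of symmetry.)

Enumerating: (a,f), (b,d), (b,f), (c,d), (c,e), (c,f), (d,f), (e,d), (e,f).

9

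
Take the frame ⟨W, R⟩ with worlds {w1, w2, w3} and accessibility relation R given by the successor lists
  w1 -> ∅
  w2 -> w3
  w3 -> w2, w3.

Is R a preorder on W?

Reflexive: no — w1 is not related to itself.
Transitive: no — w2 R w3 and w3 R w2, but not w2 R w2.
So R is not a preorder.

No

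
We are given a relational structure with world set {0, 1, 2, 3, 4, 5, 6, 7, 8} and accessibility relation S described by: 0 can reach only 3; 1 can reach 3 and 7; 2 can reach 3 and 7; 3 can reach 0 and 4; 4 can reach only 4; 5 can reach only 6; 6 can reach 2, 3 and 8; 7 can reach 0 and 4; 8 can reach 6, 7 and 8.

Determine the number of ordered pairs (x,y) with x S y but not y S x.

Enumerating: (1,3), (1,7), (2,3), (2,7), (3,4), (5,6), (6,2), (6,3), (7,0), (7,4), (8,7).

11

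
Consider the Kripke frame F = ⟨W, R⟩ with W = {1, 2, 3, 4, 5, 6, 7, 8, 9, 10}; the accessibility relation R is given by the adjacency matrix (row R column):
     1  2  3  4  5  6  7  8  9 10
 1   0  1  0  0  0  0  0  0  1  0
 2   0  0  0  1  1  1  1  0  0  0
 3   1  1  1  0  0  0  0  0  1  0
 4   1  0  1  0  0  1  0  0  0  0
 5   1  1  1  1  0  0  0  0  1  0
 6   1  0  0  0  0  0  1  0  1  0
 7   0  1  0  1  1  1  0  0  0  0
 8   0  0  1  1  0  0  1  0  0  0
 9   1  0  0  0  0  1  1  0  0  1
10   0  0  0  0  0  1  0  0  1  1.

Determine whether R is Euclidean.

No

Euclidean: no — 1 R 2 and 1 R 9, but not 2 R 9.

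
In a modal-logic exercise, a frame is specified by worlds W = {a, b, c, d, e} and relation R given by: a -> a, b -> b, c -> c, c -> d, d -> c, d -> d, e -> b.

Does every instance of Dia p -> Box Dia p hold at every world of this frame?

By correspondence theory, 5 is valid on a frame iff R is Euclidean.
Euclidean: yes — any two successors of a common world are R-related.

Yes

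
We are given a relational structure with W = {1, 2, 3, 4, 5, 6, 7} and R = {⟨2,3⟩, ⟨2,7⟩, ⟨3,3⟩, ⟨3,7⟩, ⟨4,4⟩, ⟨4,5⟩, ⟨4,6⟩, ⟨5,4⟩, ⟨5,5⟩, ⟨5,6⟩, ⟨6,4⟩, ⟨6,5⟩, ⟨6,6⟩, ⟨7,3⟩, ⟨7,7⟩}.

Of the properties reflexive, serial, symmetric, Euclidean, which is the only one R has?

Euclidean

Reflexive: no — 1 is not related to itself.
Serial: no — 1 has no R-successor.
Symmetric: no — 2 R 3 but not 3 R 2.
Euclidean: yes — any two successors of a common world are R-related.
Only Euclidean holds.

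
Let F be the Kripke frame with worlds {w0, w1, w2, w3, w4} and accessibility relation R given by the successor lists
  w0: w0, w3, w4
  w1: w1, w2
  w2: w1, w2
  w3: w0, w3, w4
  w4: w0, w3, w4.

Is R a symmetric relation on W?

Yes

Symmetric: yes — every pair in R has its reverse in R.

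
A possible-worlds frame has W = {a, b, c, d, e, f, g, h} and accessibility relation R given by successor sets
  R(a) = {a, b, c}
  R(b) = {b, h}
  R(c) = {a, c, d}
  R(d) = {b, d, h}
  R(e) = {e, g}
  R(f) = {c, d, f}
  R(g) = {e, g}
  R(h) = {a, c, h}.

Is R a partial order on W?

No

Reflexive: yes — every world is R-related to itself.
Transitive: no — a R b and b R h, but not a R h.
Antisymmetric: no — a R c and c R a with a ≠ c.
So R is not a partial order.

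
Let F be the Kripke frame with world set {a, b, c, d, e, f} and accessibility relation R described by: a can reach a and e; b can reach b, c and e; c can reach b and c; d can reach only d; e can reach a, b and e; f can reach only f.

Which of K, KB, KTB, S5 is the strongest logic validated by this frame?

Symmetric (axiom B): yes — every pair in R has its reverse in R.
Reflexive (axiom T): yes — every world is R-related to itself.
Euclidean (axiom 5): no — b R c and b R e, but not c R e.
So F validates K, KB, KTB; S5 would additionally require R to be Euclidean. The strongest is KTB.

KTB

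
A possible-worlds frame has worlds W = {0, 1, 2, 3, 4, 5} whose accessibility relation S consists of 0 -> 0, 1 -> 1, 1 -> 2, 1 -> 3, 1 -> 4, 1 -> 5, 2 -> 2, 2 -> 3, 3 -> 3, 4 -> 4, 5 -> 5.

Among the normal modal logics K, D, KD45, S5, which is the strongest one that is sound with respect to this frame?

Serial (axiom D): yes — every world has a successor (e.g. 0 S 0).
Euclidean (axiom 5): no — 1 S 2 and 1 S 4, but not 2 S 4.
Transitive (axiom 4): yes — every two-step S-path is closed by a direct edge.
Reflexive (axiom T): yes — every world is S-related to itself.
So F validates K, D; KD45 would additionally require S to be Euclidean. The strongest is D.

D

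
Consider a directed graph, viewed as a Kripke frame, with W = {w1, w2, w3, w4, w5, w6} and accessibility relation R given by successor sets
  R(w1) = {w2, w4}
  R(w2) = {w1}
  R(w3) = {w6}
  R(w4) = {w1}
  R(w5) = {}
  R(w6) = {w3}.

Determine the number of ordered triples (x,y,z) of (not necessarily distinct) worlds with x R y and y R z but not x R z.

8

Enumerating: (w1,w2,w1), (w1,w4,w1), (w2,w1,w2), (w2,w1,w4), (w3,w6,w3), (w4,w1,w2), (w4,w1,w4), (w6,w3,w6).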